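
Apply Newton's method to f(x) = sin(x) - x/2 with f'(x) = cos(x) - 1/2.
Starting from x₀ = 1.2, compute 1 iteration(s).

f(x) = sin(x) - x/2
f'(x) = cos(x) - 1/2
x₀ = 1.2

Newton-Raphson formula: x_{n+1} = x_n - f(x_n)/f'(x_n)

Iteration 1:
  f(1.200000) = 0.332039
  f'(1.200000) = -0.137642
  x_1 = 1.200000 - 0.332039/(-0.137642) = 3.612334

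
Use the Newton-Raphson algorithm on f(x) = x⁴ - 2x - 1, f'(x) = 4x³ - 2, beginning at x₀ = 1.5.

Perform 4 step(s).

f(x) = x⁴ - 2x - 1
f'(x) = 4x³ - 2
x₀ = 1.5

Newton-Raphson formula: x_{n+1} = x_n - f(x_n)/f'(x_n)

Iteration 1:
  f(1.500000) = 1.062500
  f'(1.500000) = 11.500000
  x_1 = 1.500000 - 1.062500/11.500000 = 1.407609
Iteration 2:
  f(1.407609) = 0.110579
  f'(1.407609) = 9.155931
  x_2 = 1.407609 - 0.110579/9.155931 = 1.395531
Iteration 3:
  f(1.395531) = 0.001724
  f'(1.395531) = 8.871234
  x_3 = 1.395531 - 0.001724/8.871234 = 1.395337
Iteration 4:
  f(1.395337) = 0.000000
  f'(1.395337) = 8.866692
  x_4 = 1.395337 - 0.000000/8.866692 = 1.395337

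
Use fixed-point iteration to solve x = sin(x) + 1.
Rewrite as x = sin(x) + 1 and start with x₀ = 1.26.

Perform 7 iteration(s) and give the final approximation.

Equation: x = sin(x) + 1
Fixed-point form: x = sin(x) + 1
x₀ = 1.26

x_1 = g(1.260000) = 1.952090
x_2 = g(1.952090) = 1.928184
x_3 = g(1.928184) = 1.936814
x_4 = g(1.936814) = 1.933760
x_5 = g(1.933760) = 1.934849
x_6 = g(1.934849) = 1.934462
x_7 = g(1.934462) = 1.934599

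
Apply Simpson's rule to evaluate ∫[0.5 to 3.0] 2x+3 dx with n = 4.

f(x) = 2x+3
a = 0.5, b = 3.0, n = 4
h = (b - a)/n = 0.625000

Simpson's rule: (h/3)[f(x₀) + 4f(x₁) + 2f(x₂) + ... + f(xₙ)]

x_0 = 0.5000, f(x_0) = 4.000000, coefficient = 1
x_1 = 1.1250, f(x_1) = 5.250000, coefficient = 4
x_2 = 1.7500, f(x_2) = 6.500000, coefficient = 2
x_3 = 2.3750, f(x_3) = 7.750000, coefficient = 4
x_4 = 3.0000, f(x_4) = 9.000000, coefficient = 1

I ≈ (0.625000/3) × 78.000000 = 16.250000
Exact value: 16.250000
Error: 0.000000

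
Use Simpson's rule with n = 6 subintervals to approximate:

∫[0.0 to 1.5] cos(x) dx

f(x) = cos(x)
a = 0.0, b = 1.5, n = 6
h = (b - a)/n = 0.250000

Simpson's rule: (h/3)[f(x₀) + 4f(x₁) + 2f(x₂) + ... + f(xₙ)]

x_0 = 0.0000, f(x_0) = 1.000000, coefficient = 1
x_1 = 0.2500, f(x_1) = 0.968912, coefficient = 4
x_2 = 0.5000, f(x_2) = 0.877583, coefficient = 2
x_3 = 0.7500, f(x_3) = 0.731689, coefficient = 4
x_4 = 1.0000, f(x_4) = 0.540302, coefficient = 2
x_5 = 1.2500, f(x_5) = 0.315322, coefficient = 4
x_6 = 1.5000, f(x_6) = 0.070737, coefficient = 1

I ≈ (0.250000/3) × 11.970202 = 0.997517
Exact value: 0.997495
Error: 0.000022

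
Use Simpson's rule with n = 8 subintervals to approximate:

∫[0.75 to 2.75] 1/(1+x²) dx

f(x) = 1/(1+x²)
a = 0.75, b = 2.75, n = 8
h = (b - a)/n = 0.250000

Simpson's rule: (h/3)[f(x₀) + 4f(x₁) + 2f(x₂) + ... + f(xₙ)]

x_0 = 0.7500, f(x_0) = 0.640000, coefficient = 1
x_1 = 1.0000, f(x_1) = 0.500000, coefficient = 4
x_2 = 1.2500, f(x_2) = 0.390244, coefficient = 2
x_3 = 1.5000, f(x_3) = 0.307692, coefficient = 4
x_4 = 1.7500, f(x_4) = 0.246154, coefficient = 2
x_5 = 2.0000, f(x_5) = 0.200000, coefficient = 4
x_6 = 2.2500, f(x_6) = 0.164948, coefficient = 2
x_7 = 2.5000, f(x_7) = 0.137931, coefficient = 4
x_8 = 2.7500, f(x_8) = 0.116788, coefficient = 1

I ≈ (0.250000/3) × 6.941974 = 0.578498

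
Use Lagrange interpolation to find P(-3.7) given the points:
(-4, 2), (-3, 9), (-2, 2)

Lagrange interpolation formula:
P(x) = Σ yᵢ × Lᵢ(x)
where Lᵢ(x) = Π_{j≠i} (x - xⱼ)/(xᵢ - xⱼ)

L_0(-3.7) = (-3.7 - (-3))/(-4 - (-3)) × (-3.7 - (-2))/(-4 - (-2)) = 0.595000
L_1(-3.7) = (-3.7 - (-4))/(-3 - (-4)) × (-3.7 - (-2))/(-3 - (-2)) = 0.510000
L_2(-3.7) = (-3.7 - (-4))/(-2 - (-4)) × (-3.7 - (-3))/(-2 - (-3)) = -0.105000

P(-3.7) = 2×L_0(-3.7) + 9×L_1(-3.7) + 2×L_2(-3.7)
P(-3.7) = 5.570000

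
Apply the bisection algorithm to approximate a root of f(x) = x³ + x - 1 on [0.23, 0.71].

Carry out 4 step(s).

f(x) = x³ + x - 1
Initial interval: [0.23, 0.71]

Iteration 1:
  c_1 = (0.230000 + 0.710000)/2 = 0.470000
  f(c_1) = f(0.470000) = -0.426177
  f(a) × f(c) ≥ 0, new interval: [0.470000, 0.710000]
Iteration 2:
  c_2 = (0.470000 + 0.710000)/2 = 0.590000
  f(c_2) = f(0.590000) = -0.204621
  f(a) × f(c) ≥ 0, new interval: [0.590000, 0.710000]
Iteration 3:
  c_3 = (0.590000 + 0.710000)/2 = 0.650000
  f(c_3) = f(0.650000) = -0.075375
  f(a) × f(c) ≥ 0, new interval: [0.650000, 0.710000]
Iteration 4:
  c_4 = (0.650000 + 0.710000)/2 = 0.680000
  f(c_4) = f(0.680000) = -0.005568
  f(a) × f(c) ≥ 0, new interval: [0.680000, 0.710000]

After 4 iteration(s), the approximation is c_4 = 0.680000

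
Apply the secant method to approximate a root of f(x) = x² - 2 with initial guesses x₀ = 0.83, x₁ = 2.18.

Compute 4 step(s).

f(x) = x² - 2
x₀ = 0.83, x₁ = 2.18

Secant formula: x_{n+1} = x_n - f(x_n)(x_n - x_{n-1})/(f(x_n) - f(x_{n-1}))

Iteration 1:
  f(0.830000) = -1.311100
  f(2.180000) = 2.752400
  x_2 = 2.180000 - 2.752400×(2.180000 - 0.830000)/(2.752400 - (-1.311100))
       = 1.265581
Iteration 2:
  f(2.180000) = 2.752400
  f(1.265581) = -0.398304
  x_3 = 1.265581 - (-0.398304)×(1.265581 - 2.180000)/(-0.398304 - 2.752400)
       = 1.381180
Iteration 3:
  f(1.265581) = -0.398304
  f(1.381180) = -0.092342
  x_4 = 1.381180 - (-0.092342)×(1.381180 - 1.265581)/(-0.092342 - (-0.398304))
       = 1.416069
Iteration 4:
  f(1.381180) = -0.092342
  f(1.416069) = 0.005250
  x_5 = 1.416069 - 0.005250×(1.416069 - 1.381180)/(0.005250 - (-0.092342))
       = 1.414192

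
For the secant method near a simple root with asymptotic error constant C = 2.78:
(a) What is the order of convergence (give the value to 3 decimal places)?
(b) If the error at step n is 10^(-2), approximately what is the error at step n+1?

(a) Secant method has superlinear convergence with order φ = (1+√5)/2 ≈ 1.618.
    This means |e_{n+1}| ≈ C|e_n|^1.618.

(b) With |e_n| = 10^(-2) and C = 2.78:
    |e_{n+1}| ≈ 2.78 × (10^(-2))^1.618 = 2.78 × 10^(-3.24)

(a) ≈ 1.618 (golden ratio); (b) |e_{n+1}| ≈ 1.614e-03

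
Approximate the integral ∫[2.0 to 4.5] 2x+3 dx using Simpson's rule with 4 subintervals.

f(x) = 2x+3
a = 2.0, b = 4.5, n = 4
h = (b - a)/n = 0.625000

Simpson's rule: (h/3)[f(x₀) + 4f(x₁) + 2f(x₂) + ... + f(xₙ)]

x_0 = 2.0000, f(x_0) = 7.000000, coefficient = 1
x_1 = 2.6250, f(x_1) = 8.250000, coefficient = 4
x_2 = 3.2500, f(x_2) = 9.500000, coefficient = 2
x_3 = 3.8750, f(x_3) = 10.750000, coefficient = 4
x_4 = 4.5000, f(x_4) = 12.000000, coefficient = 1

I ≈ (0.625000/3) × 114.000000 = 23.750000
Exact value: 23.750000
Error: 0.000000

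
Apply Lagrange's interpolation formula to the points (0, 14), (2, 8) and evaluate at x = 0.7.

Lagrange interpolation formula:
P(x) = Σ yᵢ × Lᵢ(x)
where Lᵢ(x) = Π_{j≠i} (x - xⱼ)/(xᵢ - xⱼ)

L_0(0.7) = (0.7 - 2)/(0 - 2) = 0.650000
L_1(0.7) = (0.7 - 0)/(2 - 0) = 0.350000

P(0.7) = 14×L_0(0.7) + 8×L_1(0.7)
P(0.7) = 11.900000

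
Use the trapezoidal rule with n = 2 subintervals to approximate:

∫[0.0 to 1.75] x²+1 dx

f(x) = x²+1
a = 0.0, b = 1.75, n = 2
h = (b - a)/n = 0.875000

Trapezoidal rule: (h/2)[f(x₀) + 2f(x₁) + 2f(x₂) + ... + f(xₙ)]

x_0 = 0.0000, f(x_0) = 1.000000, coefficient = 1
x_1 = 0.8750, f(x_1) = 1.765625, coefficient = 2
x_2 = 1.7500, f(x_2) = 4.062500, coefficient = 1

I ≈ (0.875000/2) × 8.593750 = 3.759766
Exact value: 3.536458
Error: 0.223307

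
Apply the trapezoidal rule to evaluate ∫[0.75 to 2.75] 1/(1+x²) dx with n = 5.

f(x) = 1/(1+x²)
a = 0.75, b = 2.75, n = 5
h = (b - a)/n = 0.400000

Trapezoidal rule: (h/2)[f(x₀) + 2f(x₁) + 2f(x₂) + ... + f(xₙ)]

x_0 = 0.7500, f(x_0) = 0.640000, coefficient = 1
x_1 = 1.1500, f(x_1) = 0.430571, coefficient = 2
x_2 = 1.5500, f(x_2) = 0.293902, coefficient = 2
x_3 = 1.9500, f(x_3) = 0.208225, coefficient = 2
x_4 = 2.3500, f(x_4) = 0.153315, coefficient = 2
x_5 = 2.7500, f(x_5) = 0.116788, coefficient = 1

I ≈ (0.400000/2) × 2.928813 = 0.585763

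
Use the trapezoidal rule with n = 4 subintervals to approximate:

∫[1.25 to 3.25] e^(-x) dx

f(x) = e^(-x)
a = 1.25, b = 3.25, n = 4
h = (b - a)/n = 0.500000

Trapezoidal rule: (h/2)[f(x₀) + 2f(x₁) + 2f(x₂) + ... + f(xₙ)]

x_0 = 1.2500, f(x_0) = 0.286505, coefficient = 1
x_1 = 1.7500, f(x_1) = 0.173774, coefficient = 2
x_2 = 2.2500, f(x_2) = 0.105399, coefficient = 2
x_3 = 2.7500, f(x_3) = 0.063928, coefficient = 2
x_4 = 3.2500, f(x_4) = 0.038774, coefficient = 1

I ≈ (0.500000/2) × 1.011481 = 0.252870
Exact value: 0.247731
Error: 0.005140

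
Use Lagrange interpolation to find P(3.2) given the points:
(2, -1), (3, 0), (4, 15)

Lagrange interpolation formula:
P(x) = Σ yᵢ × Lᵢ(x)
where Lᵢ(x) = Π_{j≠i} (x - xⱼ)/(xᵢ - xⱼ)

L_0(3.2) = (3.2 - 3)/(2 - 3) × (3.2 - 4)/(2 - 4) = -0.080000
L_1(3.2) = (3.2 - 2)/(3 - 2) × (3.2 - 4)/(3 - 4) = 0.960000
L_2(3.2) = (3.2 - 2)/(4 - 2) × (3.2 - 3)/(4 - 3) = 0.120000

P(3.2) = (-1)×L_0(3.2) + 0×L_1(3.2) + 15×L_2(3.2)
P(3.2) = 1.880000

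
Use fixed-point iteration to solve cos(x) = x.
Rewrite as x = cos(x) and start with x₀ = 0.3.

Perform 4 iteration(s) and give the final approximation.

Equation: cos(x) = x
Fixed-point form: x = cos(x)
x₀ = 0.3

x_1 = g(0.300000) = 0.955336
x_2 = g(0.955336) = 0.577334
x_3 = g(0.577334) = 0.837921
x_4 = g(0.837921) = 0.669010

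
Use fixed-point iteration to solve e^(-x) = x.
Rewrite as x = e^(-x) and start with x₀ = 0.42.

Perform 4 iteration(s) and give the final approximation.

Equation: e^(-x) = x
Fixed-point form: x = e^(-x)
x₀ = 0.42

x_1 = g(0.420000) = 0.657047
x_2 = g(0.657047) = 0.518380
x_3 = g(0.518380) = 0.595484
x_4 = g(0.595484) = 0.551295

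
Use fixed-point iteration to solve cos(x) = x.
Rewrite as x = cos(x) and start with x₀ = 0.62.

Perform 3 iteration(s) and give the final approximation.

Equation: cos(x) = x
Fixed-point form: x = cos(x)
x₀ = 0.62

x_1 = g(0.620000) = 0.813878
x_2 = g(0.813878) = 0.686684
x_3 = g(0.686684) = 0.773352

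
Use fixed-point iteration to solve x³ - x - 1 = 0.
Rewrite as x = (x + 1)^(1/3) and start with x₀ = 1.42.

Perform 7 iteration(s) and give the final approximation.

Equation: x³ - x - 1 = 0
Fixed-point form: x = (x + 1)^(1/3)
x₀ = 1.42

x_1 = g(1.420000) = 1.342575
x_2 = g(1.342575) = 1.328101
x_3 = g(1.328101) = 1.325360
x_4 = g(1.325360) = 1.324840
x_5 = g(1.324840) = 1.324741
x_6 = g(1.324741) = 1.324722
x_7 = g(1.324722) = 1.324719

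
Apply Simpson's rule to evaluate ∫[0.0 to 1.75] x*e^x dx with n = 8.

f(x) = x*e^x
a = 0.0, b = 1.75, n = 8
h = (b - a)/n = 0.218750

Simpson's rule: (h/3)[f(x₀) + 4f(x₁) + 2f(x₂) + ... + f(xₙ)]

x_0 = 0.0000, f(x_0) = 0.000000, coefficient = 1
x_1 = 0.2188, f(x_1) = 0.272239, coefficient = 4
x_2 = 0.4375, f(x_2) = 0.677613, coefficient = 2
x_3 = 0.6562, f(x_3) = 1.264955, coefficient = 4
x_4 = 0.8750, f(x_4) = 2.099016, coefficient = 2
x_5 = 1.0938, f(x_5) = 3.265334, coefficient = 4
x_6 = 1.3125, f(x_6) = 4.876529, coefficient = 2
x_7 = 1.5312, f(x_7) = 7.080428, coefficient = 4
x_8 = 1.7500, f(x_8) = 10.070555, coefficient = 1

I ≈ (0.218750/3) × 72.908697 = 5.316259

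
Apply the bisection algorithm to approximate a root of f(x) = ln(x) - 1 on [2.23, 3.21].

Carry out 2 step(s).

f(x) = ln(x) - 1
Initial interval: [2.23, 3.21]

Iteration 1:
  c_1 = (2.230000 + 3.210000)/2 = 2.720000
  f(c_1) = f(2.720000) = 0.000632
  f(a) × f(c) < 0, new interval: [2.230000, 2.720000]
Iteration 2:
  c_2 = (2.230000 + 2.720000)/2 = 2.475000
  f(c_2) = f(2.475000) = -0.093760
  f(a) × f(c) ≥ 0, new interval: [2.475000, 2.720000]

After 2 iteration(s), the approximation is c_2 = 2.475000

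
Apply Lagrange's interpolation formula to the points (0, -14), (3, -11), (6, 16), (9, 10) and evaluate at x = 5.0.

Lagrange interpolation formula:
P(x) = Σ yᵢ × Lᵢ(x)
where Lᵢ(x) = Π_{j≠i} (x - xⱼ)/(xᵢ - xⱼ)

L_0(5.0) = (5.0 - 3)/(0 - 3) × (5.0 - 6)/(0 - 6) × (5.0 - 9)/(0 - 9) = -0.049383
L_1(5.0) = (5.0 - 0)/(3 - 0) × (5.0 - 6)/(3 - 6) × (5.0 - 9)/(3 - 9) = 0.370370
L_2(5.0) = (5.0 - 0)/(6 - 0) × (5.0 - 3)/(6 - 3) × (5.0 - 9)/(6 - 9) = 0.740741
L_3(5.0) = (5.0 - 0)/(9 - 0) × (5.0 - 3)/(9 - 3) × (5.0 - 6)/(9 - 6) = -0.061728

P(5.0) = (-14)×L_0(5.0) + (-11)×L_1(5.0) + 16×L_2(5.0) + 10×L_3(5.0)
P(5.0) = 7.851852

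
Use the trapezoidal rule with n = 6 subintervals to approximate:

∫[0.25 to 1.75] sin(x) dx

f(x) = sin(x)
a = 0.25, b = 1.75, n = 6
h = (b - a)/n = 0.250000

Trapezoidal rule: (h/2)[f(x₀) + 2f(x₁) + 2f(x₂) + ... + f(xₙ)]

x_0 = 0.2500, f(x_0) = 0.247404, coefficient = 1
x_1 = 0.5000, f(x_1) = 0.479426, coefficient = 2
x_2 = 0.7500, f(x_2) = 0.681639, coefficient = 2
x_3 = 1.0000, f(x_3) = 0.841471, coefficient = 2
x_4 = 1.2500, f(x_4) = 0.948985, coefficient = 2
x_5 = 1.5000, f(x_5) = 0.997495, coefficient = 2
x_6 = 1.7500, f(x_6) = 0.983986, coefficient = 1

I ≈ (0.250000/2) × 9.129420 = 1.141177
Exact value: 1.147158
Error: 0.005981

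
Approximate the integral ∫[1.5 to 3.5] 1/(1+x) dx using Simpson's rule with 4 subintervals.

f(x) = 1/(1+x)
a = 1.5, b = 3.5, n = 4
h = (b - a)/n = 0.500000

Simpson's rule: (h/3)[f(x₀) + 4f(x₁) + 2f(x₂) + ... + f(xₙ)]

x_0 = 1.5000, f(x_0) = 0.400000, coefficient = 1
x_1 = 2.0000, f(x_1) = 0.333333, coefficient = 4
x_2 = 2.5000, f(x_2) = 0.285714, coefficient = 2
x_3 = 3.0000, f(x_3) = 0.250000, coefficient = 4
x_4 = 3.5000, f(x_4) = 0.222222, coefficient = 1

I ≈ (0.500000/3) × 3.526984 = 0.587831
Exact value: 0.587787
Error: 0.000044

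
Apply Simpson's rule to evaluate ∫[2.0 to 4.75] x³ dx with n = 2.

f(x) = x³
a = 2.0, b = 4.75, n = 2
h = (b - a)/n = 1.375000

Simpson's rule: (h/3)[f(x₀) + 4f(x₁) + 2f(x₂) + ... + f(xₙ)]

x_0 = 2.0000, f(x_0) = 8.000000, coefficient = 1
x_1 = 3.3750, f(x_1) = 38.443359, coefficient = 4
x_2 = 4.7500, f(x_2) = 107.171875, coefficient = 1

I ≈ (1.375000/3) × 268.945312 = 123.266602
Exact value: 123.266602
Error: 0.000000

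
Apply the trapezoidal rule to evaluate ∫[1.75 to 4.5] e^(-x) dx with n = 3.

f(x) = e^(-x)
a = 1.75, b = 4.5, n = 3
h = (b - a)/n = 0.916667

Trapezoidal rule: (h/2)[f(x₀) + 2f(x₁) + 2f(x₂) + ... + f(xₙ)]

x_0 = 1.7500, f(x_0) = 0.173774, coefficient = 1
x_1 = 2.6667, f(x_1) = 0.069483, coefficient = 2
x_2 = 3.5833, f(x_2) = 0.027783, coefficient = 2
x_3 = 4.5000, f(x_3) = 0.011109, coefficient = 1

I ≈ (0.916667/2) × 0.379416 = 0.173899
Exact value: 0.162665
Error: 0.011234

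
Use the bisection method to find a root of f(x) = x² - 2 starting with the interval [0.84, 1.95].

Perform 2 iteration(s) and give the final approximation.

f(x) = x² - 2
Initial interval: [0.84, 1.95]

Iteration 1:
  c_1 = (0.840000 + 1.950000)/2 = 1.395000
  f(c_1) = f(1.395000) = -0.053975
  f(a) × f(c) ≥ 0, new interval: [1.395000, 1.950000]
Iteration 2:
  c_2 = (1.395000 + 1.950000)/2 = 1.672500
  f(c_2) = f(1.672500) = 0.797256
  f(a) × f(c) < 0, new interval: [1.395000, 1.672500]

After 2 iteration(s), the approximation is c_2 = 1.672500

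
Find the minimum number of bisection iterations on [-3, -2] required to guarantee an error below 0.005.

We need (b-a)/2^n ≤ 0.005
(-2 - (-3))/2^n ≤ 0.005
1/2^n ≤ 0.005
2^n ≥ 200
n ≥ log₂(200) = 7.64
n ≥ 8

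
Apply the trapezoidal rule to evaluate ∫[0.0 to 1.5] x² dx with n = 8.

f(x) = x²
a = 0.0, b = 1.5, n = 8
h = (b - a)/n = 0.187500

Trapezoidal rule: (h/2)[f(x₀) + 2f(x₁) + 2f(x₂) + ... + f(xₙ)]

x_0 = 0.0000, f(x_0) = 0.000000, coefficient = 1
x_1 = 0.1875, f(x_1) = 0.035156, coefficient = 2
x_2 = 0.3750, f(x_2) = 0.140625, coefficient = 2
x_3 = 0.5625, f(x_3) = 0.316406, coefficient = 2
x_4 = 0.7500, f(x_4) = 0.562500, coefficient = 2
x_5 = 0.9375, f(x_5) = 0.878906, coefficient = 2
x_6 = 1.1250, f(x_6) = 1.265625, coefficient = 2
x_7 = 1.3125, f(x_7) = 1.722656, coefficient = 2
x_8 = 1.5000, f(x_8) = 2.250000, coefficient = 1

I ≈ (0.187500/2) × 12.093750 = 1.133789
Exact value: 1.125000
Error: 0.008789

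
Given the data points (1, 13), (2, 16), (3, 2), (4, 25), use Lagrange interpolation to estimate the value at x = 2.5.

Lagrange interpolation formula:
P(x) = Σ yᵢ × Lᵢ(x)
where Lᵢ(x) = Π_{j≠i} (x - xⱼ)/(xᵢ - xⱼ)

L_0(2.5) = (2.5 - 2)/(1 - 2) × (2.5 - 3)/(1 - 3) × (2.5 - 4)/(1 - 4) = -0.062500
L_1(2.5) = (2.5 - 1)/(2 - 1) × (2.5 - 3)/(2 - 3) × (2.5 - 4)/(2 - 4) = 0.562500
L_2(2.5) = (2.5 - 1)/(3 - 1) × (2.5 - 2)/(3 - 2) × (2.5 - 4)/(3 - 4) = 0.562500
L_3(2.5) = (2.5 - 1)/(4 - 1) × (2.5 - 2)/(4 - 2) × (2.5 - 3)/(4 - 3) = -0.062500

P(2.5) = 13×L_0(2.5) + 16×L_1(2.5) + 2×L_2(2.5) + 25×L_3(2.5)
P(2.5) = 7.750000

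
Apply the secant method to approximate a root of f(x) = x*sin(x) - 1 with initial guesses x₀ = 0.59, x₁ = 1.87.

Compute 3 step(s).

f(x) = x*sin(x) - 1
x₀ = 0.59, x₁ = 1.87

Secant formula: x_{n+1} = x_n - f(x_n)(x_n - x_{n-1})/(f(x_n) - f(x_{n-1}))

Iteration 1:
  f(0.590000) = -0.671747
  f(1.870000) = 0.786919
  x_2 = 1.870000 - 0.786919×(1.870000 - 0.590000)/(0.786919 - (-0.671747))
       = 1.179468
Iteration 2:
  f(1.870000) = 0.786919
  f(1.179468) = 0.090303
  x_3 = 1.179468 - 0.090303×(1.179468 - 1.870000)/(0.090303 - 0.786919)
       = 1.089953
Iteration 3:
  f(1.179468) = 0.090303
  f(1.089953) = -0.033642
  x_4 = 1.089953 - (-0.033642)×(1.089953 - 1.179468)/(-0.033642 - 0.090303)
       = 1.114250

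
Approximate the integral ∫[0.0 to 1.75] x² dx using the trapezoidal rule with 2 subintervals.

f(x) = x²
a = 0.0, b = 1.75, n = 2
h = (b - a)/n = 0.875000

Trapezoidal rule: (h/2)[f(x₀) + 2f(x₁) + 2f(x₂) + ... + f(xₙ)]

x_0 = 0.0000, f(x_0) = 0.000000, coefficient = 1
x_1 = 0.8750, f(x_1) = 0.765625, coefficient = 2
x_2 = 1.7500, f(x_2) = 3.062500, coefficient = 1

I ≈ (0.875000/2) × 4.593750 = 2.009766
Exact value: 1.786458
Error: 0.223307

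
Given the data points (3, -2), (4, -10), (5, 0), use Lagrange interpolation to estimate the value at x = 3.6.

Lagrange interpolation formula:
P(x) = Σ yᵢ × Lᵢ(x)
where Lᵢ(x) = Π_{j≠i} (x - xⱼ)/(xᵢ - xⱼ)

L_0(3.6) = (3.6 - 4)/(3 - 4) × (3.6 - 5)/(3 - 5) = 0.280000
L_1(3.6) = (3.6 - 3)/(4 - 3) × (3.6 - 5)/(4 - 5) = 0.840000
L_2(3.6) = (3.6 - 3)/(5 - 3) × (3.6 - 4)/(5 - 4) = -0.120000

P(3.6) = (-2)×L_0(3.6) + (-10)×L_1(3.6) + 0×L_2(3.6)
P(3.6) = -8.960000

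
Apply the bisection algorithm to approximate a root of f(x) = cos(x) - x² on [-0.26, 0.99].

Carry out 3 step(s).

f(x) = cos(x) - x²
Initial interval: [-0.26, 0.99]

Iteration 1:
  c_1 = (-0.260000 + 0.990000)/2 = 0.365000
  f(c_1) = f(0.365000) = 0.800899
  f(a) × f(c) ≥ 0, new interval: [0.365000, 0.990000]
Iteration 2:
  c_2 = (0.365000 + 0.990000)/2 = 0.677500
  f(c_2) = f(0.677500) = 0.320136
  f(a) × f(c) ≥ 0, new interval: [0.677500, 0.990000]
Iteration 3:
  c_3 = (0.677500 + 0.990000)/2 = 0.833750
  f(c_3) = f(0.833750) = -0.023035
  f(a) × f(c) < 0, new interval: [0.677500, 0.833750]

After 3 iteration(s), the approximation is c_3 = 0.833750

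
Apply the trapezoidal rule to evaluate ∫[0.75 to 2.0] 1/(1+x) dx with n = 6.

f(x) = 1/(1+x)
a = 0.75, b = 2.0, n = 6
h = (b - a)/n = 0.208333

Trapezoidal rule: (h/2)[f(x₀) + 2f(x₁) + 2f(x₂) + ... + f(xₙ)]

x_0 = 0.7500, f(x_0) = 0.571429, coefficient = 1
x_1 = 0.9583, f(x_1) = 0.510638, coefficient = 2
x_2 = 1.1667, f(x_2) = 0.461538, coefficient = 2
x_3 = 1.3750, f(x_3) = 0.421053, coefficient = 2
x_4 = 1.5833, f(x_4) = 0.387097, coefficient = 2
x_5 = 1.7917, f(x_5) = 0.358209, coefficient = 2
x_6 = 2.0000, f(x_6) = 0.333333, coefficient = 1

I ≈ (0.208333/2) × 5.181832 = 0.539774
Exact value: 0.538997
Error: 0.000778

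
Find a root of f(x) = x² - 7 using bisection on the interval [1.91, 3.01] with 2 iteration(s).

f(x) = x² - 7
Initial interval: [1.91, 3.01]

Iteration 1:
  c_1 = (1.910000 + 3.010000)/2 = 2.460000
  f(c_1) = f(2.460000) = -0.948400
  f(a) × f(c) ≥ 0, new interval: [2.460000, 3.010000]
Iteration 2:
  c_2 = (2.460000 + 3.010000)/2 = 2.735000
  f(c_2) = f(2.735000) = 0.480225
  f(a) × f(c) < 0, new interval: [2.460000, 2.735000]

After 2 iteration(s), the approximation is c_2 = 2.735000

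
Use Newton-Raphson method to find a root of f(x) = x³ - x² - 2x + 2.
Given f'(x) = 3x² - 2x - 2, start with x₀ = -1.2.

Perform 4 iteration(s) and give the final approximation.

f(x) = x³ - x² - 2x + 2
f'(x) = 3x² - 2x - 2
x₀ = -1.2

Newton-Raphson formula: x_{n+1} = x_n - f(x_n)/f'(x_n)

Iteration 1:
  f(-1.200000) = 1.232000
  f'(-1.200000) = 4.720000
  x_1 = -1.200000 - 1.232000/4.720000 = -1.461017
Iteration 2:
  f(-1.461017) = -0.331180
  f'(-1.461017) = 7.325745
  x_2 = -1.461017 - (-0.331180)/7.325745 = -1.415809
Iteration 3:
  f(-1.415809) = -0.010909
  f'(-1.415809) = 6.845166
  x_3 = -1.415809 - (-0.010909)/6.845166 = -1.414216
Iteration 4:
  f(-1.414216) = -0.000013
  f'(-1.414216) = 6.828448
  x_4 = -1.414216 - (-0.000013)/6.828448 = -1.414214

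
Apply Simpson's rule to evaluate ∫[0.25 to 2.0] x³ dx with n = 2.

f(x) = x³
a = 0.25, b = 2.0, n = 2
h = (b - a)/n = 0.875000

Simpson's rule: (h/3)[f(x₀) + 4f(x₁) + 2f(x₂) + ... + f(xₙ)]

x_0 = 0.2500, f(x_0) = 0.015625, coefficient = 1
x_1 = 1.1250, f(x_1) = 1.423828, coefficient = 4
x_2 = 2.0000, f(x_2) = 8.000000, coefficient = 1

I ≈ (0.875000/3) × 13.710938 = 3.999023
Exact value: 3.999023
Error: 0.000000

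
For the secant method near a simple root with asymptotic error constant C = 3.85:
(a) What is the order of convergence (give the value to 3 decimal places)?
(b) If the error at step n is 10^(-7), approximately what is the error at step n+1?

(a) Secant method has superlinear convergence with order φ = (1+√5)/2 ≈ 1.618.
    This means |e_{n+1}| ≈ C|e_n|^1.618.

(b) With |e_n| = 10^(-7) and C = 3.85:
    |e_{n+1}| ≈ 3.85 × (10^(-7))^1.618 = 3.85 × 10^(-11.33)

(a) ≈ 1.618 (golden ratio); (b) |e_{n+1}| ≈ 1.816e-11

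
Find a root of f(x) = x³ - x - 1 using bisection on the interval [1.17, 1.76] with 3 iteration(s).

f(x) = x³ - x - 1
Initial interval: [1.17, 1.76]

Iteration 1:
  c_1 = (1.170000 + 1.760000)/2 = 1.465000
  f(c_1) = f(1.465000) = 0.679220
  f(a) × f(c) < 0, new interval: [1.170000, 1.465000]
Iteration 2:
  c_2 = (1.170000 + 1.465000)/2 = 1.317500
  f(c_2) = f(1.317500) = -0.030575
  f(a) × f(c) ≥ 0, new interval: [1.317500, 1.465000]
Iteration 3:
  c_3 = (1.317500 + 1.465000)/2 = 1.391250
  f(c_3) = f(1.391250) = 0.301621
  f(a) × f(c) < 0, new interval: [1.317500, 1.391250]

After 3 iteration(s), the approximation is c_3 = 1.391250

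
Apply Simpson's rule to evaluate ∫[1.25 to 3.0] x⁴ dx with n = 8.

f(x) = x⁴
a = 1.25, b = 3.0, n = 8
h = (b - a)/n = 0.218750

Simpson's rule: (h/3)[f(x₀) + 4f(x₁) + 2f(x₂) + ... + f(xₙ)]

x_0 = 1.2500, f(x_0) = 2.441406, coefficient = 1
x_1 = 1.4688, f(x_1) = 4.653626, coefficient = 4
x_2 = 1.6875, f(x_2) = 8.109146, coefficient = 2
x_3 = 1.9062, f(x_3) = 13.204423, coefficient = 4
x_4 = 2.1250, f(x_4) = 20.390869, coefficient = 2
x_5 = 2.3438, f(x_5) = 30.174851, coefficient = 4
x_6 = 2.5625, f(x_6) = 43.117691, coefficient = 2
x_7 = 2.7812, f(x_7) = 59.835664, coefficient = 4
x_8 = 3.0000, f(x_8) = 81.000000, coefficient = 1

I ≈ (0.218750/3) × 658.151077 = 47.990183
Exact value: 47.989648
Error: 0.000534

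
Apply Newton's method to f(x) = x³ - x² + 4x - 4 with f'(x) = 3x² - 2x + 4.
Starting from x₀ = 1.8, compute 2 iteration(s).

f(x) = x³ - x² + 4x - 4
f'(x) = 3x² - 2x + 4
x₀ = 1.8

Newton-Raphson formula: x_{n+1} = x_n - f(x_n)/f'(x_n)

Iteration 1:
  f(1.800000) = 5.792000
  f'(1.800000) = 10.120000
  x_1 = 1.800000 - 5.792000/10.120000 = 1.227668
Iteration 2:
  f(1.227668) = 1.253806
  f'(1.227668) = 6.066170
  x_2 = 1.227668 - 1.253806/6.066170 = 1.020980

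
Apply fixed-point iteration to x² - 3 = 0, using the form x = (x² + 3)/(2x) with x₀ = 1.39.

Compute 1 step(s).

Equation: x² - 3 = 0
Fixed-point form: x = (x² + 3)/(2x)
x₀ = 1.39

x_1 = g(1.390000) = 1.774137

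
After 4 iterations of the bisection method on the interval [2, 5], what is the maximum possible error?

Bisection error bound: |error| ≤ (b-a)/2^n
|error| ≤ (5 - 2)/2^4 = 3/2^4
|error| ≤ 0.1875000000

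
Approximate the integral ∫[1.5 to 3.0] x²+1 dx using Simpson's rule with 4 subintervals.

f(x) = x²+1
a = 1.5, b = 3.0, n = 4
h = (b - a)/n = 0.375000

Simpson's rule: (h/3)[f(x₀) + 4f(x₁) + 2f(x₂) + ... + f(xₙ)]

x_0 = 1.5000, f(x_0) = 3.250000, coefficient = 1
x_1 = 1.8750, f(x_1) = 4.515625, coefficient = 4
x_2 = 2.2500, f(x_2) = 6.062500, coefficient = 2
x_3 = 2.6250, f(x_3) = 7.890625, coefficient = 4
x_4 = 3.0000, f(x_4) = 10.000000, coefficient = 1

I ≈ (0.375000/3) × 75.000000 = 9.375000
Exact value: 9.375000
Error: 0.000000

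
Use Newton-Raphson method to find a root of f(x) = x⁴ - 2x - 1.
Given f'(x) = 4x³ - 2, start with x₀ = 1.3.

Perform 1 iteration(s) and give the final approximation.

f(x) = x⁴ - 2x - 1
f'(x) = 4x³ - 2
x₀ = 1.3

Newton-Raphson formula: x_{n+1} = x_n - f(x_n)/f'(x_n)

Iteration 1:
  f(1.300000) = -0.743900
  f'(1.300000) = 6.788000
  x_1 = 1.300000 - (-0.743900)/6.788000 = 1.409590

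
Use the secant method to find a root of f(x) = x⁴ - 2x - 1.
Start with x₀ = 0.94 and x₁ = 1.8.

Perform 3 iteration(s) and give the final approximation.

f(x) = x⁴ - 2x - 1
x₀ = 0.94, x₁ = 1.8

Secant formula: x_{n+1} = x_n - f(x_n)(x_n - x_{n-1})/(f(x_n) - f(x_{n-1}))

Iteration 1:
  f(0.940000) = -2.099251
  f(1.800000) = 5.897600
  x_2 = 1.800000 - 5.897600×(1.800000 - 0.940000)/(5.897600 - (-2.099251))
       = 1.165758
Iteration 2:
  f(1.800000) = 5.897600
  f(1.165758) = -1.484656
  x_3 = 1.165758 - (-1.484656)×(1.165758 - 1.800000)/(-1.484656 - 5.897600)
       = 1.293312
Iteration 3:
  f(1.165758) = -1.484656
  f(1.293312) = -0.788849
  x_4 = 1.293312 - (-0.788849)×(1.293312 - 1.165758)/(-0.788849 - (-1.484656))
       = 1.437921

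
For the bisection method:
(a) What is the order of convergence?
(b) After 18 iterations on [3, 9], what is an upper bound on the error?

(a) Bisection has linear (order 1) convergence; the error is halved each step.

(b) Error bound = (b-a)/2^n = (9 - 3)/2^{18}
    = 6/2^{18}

(a) 1 (linear); (b) error ≤ 2.29e-05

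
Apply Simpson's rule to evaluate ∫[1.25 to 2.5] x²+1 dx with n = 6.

f(x) = x²+1
a = 1.25, b = 2.5, n = 6
h = (b - a)/n = 0.208333

Simpson's rule: (h/3)[f(x₀) + 4f(x₁) + 2f(x₂) + ... + f(xₙ)]

x_0 = 1.2500, f(x_0) = 2.562500, coefficient = 1
x_1 = 1.4583, f(x_1) = 3.126736, coefficient = 4
x_2 = 1.6667, f(x_2) = 3.777778, coefficient = 2
x_3 = 1.8750, f(x_3) = 4.515625, coefficient = 4
x_4 = 2.0833, f(x_4) = 5.340278, coefficient = 2
x_5 = 2.2917, f(x_5) = 6.251736, coefficient = 4
x_6 = 2.5000, f(x_6) = 7.250000, coefficient = 1

I ≈ (0.208333/3) × 83.625000 = 5.807292
Exact value: 5.807292
Error: 0.000000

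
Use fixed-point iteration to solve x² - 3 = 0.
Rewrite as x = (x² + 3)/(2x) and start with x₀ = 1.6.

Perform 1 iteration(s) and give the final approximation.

Equation: x² - 3 = 0
Fixed-point form: x = (x² + 3)/(2x)
x₀ = 1.6

x_1 = g(1.600000) = 1.737500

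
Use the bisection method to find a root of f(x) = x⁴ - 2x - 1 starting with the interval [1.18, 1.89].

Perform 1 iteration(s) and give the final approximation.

f(x) = x⁴ - 2x - 1
Initial interval: [1.18, 1.89]

Iteration 1:
  c_1 = (1.180000 + 1.890000)/2 = 1.535000
  f(c_1) = f(1.535000) = 1.481796
  f(a) × f(c) < 0, new interval: [1.180000, 1.535000]

After 1 iteration(s), the approximation is c_1 = 1.535000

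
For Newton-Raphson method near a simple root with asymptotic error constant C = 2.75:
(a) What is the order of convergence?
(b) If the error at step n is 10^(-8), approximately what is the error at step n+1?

(a) Newton-Raphson has quadratic (order 2) convergence near simple roots.
    This means |e_{n+1}| ≈ C|e_n|².

(b) With |e_n| = 10^(-8) and C = 2.75:
    |e_{n+1}| ≈ 2.75 × (10^(-8))² = 2.75 × 10^(-16)

(a) 2 (quadratic); (b) |e_{n+1}| ≈ 2.750e-16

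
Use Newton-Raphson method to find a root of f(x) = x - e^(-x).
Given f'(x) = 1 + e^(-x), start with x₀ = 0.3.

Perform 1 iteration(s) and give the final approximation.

f(x) = x - e^(-x)
f'(x) = 1 + e^(-x)
x₀ = 0.3

Newton-Raphson formula: x_{n+1} = x_n - f(x_n)/f'(x_n)

Iteration 1:
  f(0.300000) = -0.440818
  f'(0.300000) = 1.740818
  x_1 = 0.300000 - (-0.440818)/1.740818 = 0.553225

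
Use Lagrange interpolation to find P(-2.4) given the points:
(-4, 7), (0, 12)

Lagrange interpolation formula:
P(x) = Σ yᵢ × Lᵢ(x)
where Lᵢ(x) = Π_{j≠i} (x - xⱼ)/(xᵢ - xⱼ)

L_0(-2.4) = (-2.4 - 0)/(-4 - 0) = 0.600000
L_1(-2.4) = (-2.4 - (-4))/(0 - (-4)) = 0.400000

P(-2.4) = 7×L_0(-2.4) + 12×L_1(-2.4)
P(-2.4) = 9.000000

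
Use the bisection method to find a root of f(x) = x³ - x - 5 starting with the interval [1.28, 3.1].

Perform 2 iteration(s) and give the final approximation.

f(x) = x³ - x - 5
Initial interval: [1.28, 3.1]

Iteration 1:
  c_1 = (1.280000 + 3.100000)/2 = 2.190000
  f(c_1) = f(2.190000) = 3.313459
  f(a) × f(c) < 0, new interval: [1.280000, 2.190000]
Iteration 2:
  c_2 = (1.280000 + 2.190000)/2 = 1.735000
  f(c_2) = f(1.735000) = -1.512260
  f(a) × f(c) ≥ 0, new interval: [1.735000, 2.190000]

After 2 iteration(s), the approximation is c_2 = 1.735000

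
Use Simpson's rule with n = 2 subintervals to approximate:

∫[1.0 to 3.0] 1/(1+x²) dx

f(x) = 1/(1+x²)
a = 1.0, b = 3.0, n = 2
h = (b - a)/n = 1.000000

Simpson's rule: (h/3)[f(x₀) + 4f(x₁) + 2f(x₂) + ... + f(xₙ)]

x_0 = 1.0000, f(x_0) = 0.500000, coefficient = 1
x_1 = 2.0000, f(x_1) = 0.200000, coefficient = 4
x_2 = 3.0000, f(x_2) = 0.100000, coefficient = 1

I ≈ (1.000000/3) × 1.400000 = 0.466667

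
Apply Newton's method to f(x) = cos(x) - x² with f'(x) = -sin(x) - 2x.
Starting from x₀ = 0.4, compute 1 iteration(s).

f(x) = cos(x) - x²
f'(x) = -sin(x) - 2x
x₀ = 0.4

Newton-Raphson formula: x_{n+1} = x_n - f(x_n)/f'(x_n)

Iteration 1:
  f(0.400000) = 0.761061
  f'(0.400000) = -1.189418
  x_1 = 0.400000 - 0.761061/(-1.189418) = 1.039860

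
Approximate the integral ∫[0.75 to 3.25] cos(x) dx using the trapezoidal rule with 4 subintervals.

f(x) = cos(x)
a = 0.75, b = 3.25, n = 4
h = (b - a)/n = 0.625000

Trapezoidal rule: (h/2)[f(x₀) + 2f(x₁) + 2f(x₂) + ... + f(xₙ)]

x_0 = 0.7500, f(x_0) = 0.731689, coefficient = 1
x_1 = 1.3750, f(x_1) = 0.194548, coefficient = 2
x_2 = 2.0000, f(x_2) = -0.416147, coefficient = 2
x_3 = 2.6250, f(x_3) = -0.869507, coefficient = 2
x_4 = 3.2500, f(x_4) = -0.994130, coefficient = 1

I ≈ (0.625000/2) × -2.444653 = -0.763954
Exact value: -0.789834
Error: 0.025880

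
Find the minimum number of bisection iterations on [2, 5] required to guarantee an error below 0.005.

We need (b-a)/2^n ≤ 0.005
(5 - 2)/2^n ≤ 0.005
3/2^n ≤ 0.005
2^n ≥ 600
n ≥ log₂(600) = 9.23
n ≥ 10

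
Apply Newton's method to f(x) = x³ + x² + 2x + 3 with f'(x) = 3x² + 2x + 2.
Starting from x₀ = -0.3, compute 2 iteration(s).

f(x) = x³ + x² + 2x + 3
f'(x) = 3x² + 2x + 2
x₀ = -0.3

Newton-Raphson formula: x_{n+1} = x_n - f(x_n)/f'(x_n)

Iteration 1:
  f(-0.300000) = 2.463000
  f'(-0.300000) = 1.670000
  x_1 = -0.300000 - 2.463000/1.670000 = -1.774850
Iteration 2:
  f(-1.774850) = -2.990552
  f'(-1.774850) = 7.900580
  x_2 = -1.774850 - (-2.990552)/7.900580 = -1.396327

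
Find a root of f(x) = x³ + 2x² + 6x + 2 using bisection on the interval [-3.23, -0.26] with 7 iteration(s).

f(x) = x³ + 2x² + 6x + 2
Initial interval: [-3.23, -0.26]

Iteration 1:
  c_1 = (-3.230000 + (-0.260000))/2 = -1.745000
  f(c_1) = f(-1.745000) = -7.693519
  f(a) × f(c) ≥ 0, new interval: [-1.745000, -0.260000]
Iteration 2:
  c_2 = (-1.745000 + (-0.260000))/2 = -1.002500
  f(c_2) = f(-1.002500) = -3.012506
  f(a) × f(c) ≥ 0, new interval: [-1.002500, -0.260000]
Iteration 3:
  c_3 = (-1.002500 + (-0.260000))/2 = -0.631250
  f(c_3) = f(-0.631250) = -1.242085
  f(a) × f(c) ≥ 0, new interval: [-0.631250, -0.260000]
Iteration 4:
  c_4 = (-0.631250 + (-0.260000))/2 = -0.445625
  f(c_4) = f(-0.445625) = -0.365080
  f(a) × f(c) ≥ 0, new interval: [-0.445625, -0.260000]
Iteration 5:
  c_5 = (-0.445625 + (-0.260000))/2 = -0.352812
  f(c_5) = f(-0.352812) = 0.088161
  f(a) × f(c) < 0, new interval: [-0.445625, -0.352812]
Iteration 6:
  c_6 = (-0.445625 + (-0.352812))/2 = -0.399219
  f(c_6) = f(-0.399219) = -0.140187
  f(a) × f(c) ≥ 0, new interval: [-0.399219, -0.352812]
Iteration 7:
  c_7 = (-0.399219 + (-0.352812))/2 = -0.376016
  f(c_7) = f(-0.376016) = -0.026482
  f(a) × f(c) ≥ 0, new interval: [-0.376016, -0.352812]

After 7 iteration(s), the approximation is c_7 = -0.376016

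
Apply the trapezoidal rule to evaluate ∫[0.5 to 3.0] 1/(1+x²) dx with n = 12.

f(x) = 1/(1+x²)
a = 0.5, b = 3.0, n = 12
h = (b - a)/n = 0.208333

Trapezoidal rule: (h/2)[f(x₀) + 2f(x₁) + 2f(x₂) + ... + f(xₙ)]

x_0 = 0.5000, f(x_0) = 0.800000, coefficient = 1
x_1 = 0.7083, f(x_1) = 0.665896, coefficient = 2
x_2 = 0.9167, f(x_2) = 0.543396, coefficient = 2
x_3 = 1.1250, f(x_3) = 0.441379, coefficient = 2
x_4 = 1.3333, f(x_4) = 0.360000, coefficient = 2
x_5 = 1.5417, f(x_5) = 0.296144, coefficient = 2
x_6 = 1.7500, f(x_6) = 0.246154, coefficient = 2
x_7 = 1.9583, f(x_7) = 0.206822, coefficient = 2
x_8 = 2.1667, f(x_8) = 0.175610, coefficient = 2
x_9 = 2.3750, f(x_9) = 0.150588, coefficient = 2
x_10 = 2.5833, f(x_10) = 0.130317, coefficient = 2
x_11 = 2.7917, f(x_11) = 0.113722, coefficient = 2
x_12 = 3.0000, f(x_12) = 0.100000, coefficient = 1

I ≈ (0.208333/2) × 7.560056 = 0.787506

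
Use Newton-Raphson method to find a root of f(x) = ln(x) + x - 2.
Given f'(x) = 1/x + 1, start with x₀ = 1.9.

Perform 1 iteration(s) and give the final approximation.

f(x) = ln(x) + x - 2
f'(x) = 1/x + 1
x₀ = 1.9

Newton-Raphson formula: x_{n+1} = x_n - f(x_n)/f'(x_n)

Iteration 1:
  f(1.900000) = 0.541854
  f'(1.900000) = 1.526316
  x_1 = 1.900000 - 0.541854/1.526316 = 1.544992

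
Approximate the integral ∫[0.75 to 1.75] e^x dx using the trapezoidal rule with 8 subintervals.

f(x) = e^x
a = 0.75, b = 1.75, n = 8
h = (b - a)/n = 0.125000

Trapezoidal rule: (h/2)[f(x₀) + 2f(x₁) + 2f(x₂) + ... + f(xₙ)]

x_0 = 0.7500, f(x_0) = 2.117000, coefficient = 1
x_1 = 0.8750, f(x_1) = 2.398875, coefficient = 2
x_2 = 1.0000, f(x_2) = 2.718282, coefficient = 2
x_3 = 1.1250, f(x_3) = 3.080217, coefficient = 2
x_4 = 1.2500, f(x_4) = 3.490343, coefficient = 2
x_5 = 1.3750, f(x_5) = 3.955077, coefficient = 2
x_6 = 1.5000, f(x_6) = 4.481689, coefficient = 2
x_7 = 1.6250, f(x_7) = 5.078419, coefficient = 2
x_8 = 1.7500, f(x_8) = 5.754603, coefficient = 1

I ≈ (0.125000/2) × 58.277406 = 3.642338
Exact value: 3.637603
Error: 0.004735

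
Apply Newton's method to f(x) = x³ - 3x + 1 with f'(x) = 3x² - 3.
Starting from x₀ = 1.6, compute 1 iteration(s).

f(x) = x³ - 3x + 1
f'(x) = 3x² - 3
x₀ = 1.6

Newton-Raphson formula: x_{n+1} = x_n - f(x_n)/f'(x_n)

Iteration 1:
  f(1.600000) = 0.296000
  f'(1.600000) = 4.680000
  x_1 = 1.600000 - 0.296000/4.680000 = 1.536752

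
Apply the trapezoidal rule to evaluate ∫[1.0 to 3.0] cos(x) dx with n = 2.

f(x) = cos(x)
a = 1.0, b = 3.0, n = 2
h = (b - a)/n = 1.000000

Trapezoidal rule: (h/2)[f(x₀) + 2f(x₁) + 2f(x₂) + ... + f(xₙ)]

x_0 = 1.0000, f(x_0) = 0.540302, coefficient = 1
x_1 = 2.0000, f(x_1) = -0.416147, coefficient = 2
x_2 = 3.0000, f(x_2) = -0.989992, coefficient = 1

I ≈ (1.000000/2) × -1.281984 = -0.640992
Exact value: -0.700351
Error: 0.059359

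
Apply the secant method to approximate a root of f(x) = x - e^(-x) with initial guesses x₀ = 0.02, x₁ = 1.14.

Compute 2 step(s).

f(x) = x - e^(-x)
x₀ = 0.02, x₁ = 1.14

Secant formula: x_{n+1} = x_n - f(x_n)(x_n - x_{n-1})/(f(x_n) - f(x_{n-1}))

Iteration 1:
  f(0.020000) = -0.960199
  f(1.140000) = 0.820181
  x_2 = 1.140000 - 0.820181×(1.140000 - 0.020000)/(0.820181 - (-0.960199))
       = 0.624041
Iteration 2:
  f(1.140000) = 0.820181
  f(0.624041) = 0.088266
  x_3 = 0.624041 - 0.088266×(0.624041 - 1.140000)/(0.088266 - 0.820181)
       = 0.561818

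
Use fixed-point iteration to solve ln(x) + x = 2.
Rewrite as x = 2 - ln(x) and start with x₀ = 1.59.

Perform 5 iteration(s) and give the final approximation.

Equation: ln(x) + x = 2
Fixed-point form: x = 2 - ln(x)
x₀ = 1.59

x_1 = g(1.590000) = 1.536266
x_2 = g(1.536266) = 1.570645
x_3 = g(1.570645) = 1.548514
x_4 = g(1.548514) = 1.562705
x_5 = g(1.562705) = 1.553582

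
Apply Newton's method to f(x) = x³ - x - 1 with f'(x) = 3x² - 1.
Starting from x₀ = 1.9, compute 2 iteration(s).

f(x) = x³ - x - 1
f'(x) = 3x² - 1
x₀ = 1.9

Newton-Raphson formula: x_{n+1} = x_n - f(x_n)/f'(x_n)

Iteration 1:
  f(1.900000) = 3.959000
  f'(1.900000) = 9.830000
  x_1 = 1.900000 - 3.959000/9.830000 = 1.497253
Iteration 2:
  f(1.497253) = 0.859240
  f'(1.497253) = 5.725302
  x_2 = 1.497253 - 0.859240/5.725302 = 1.347176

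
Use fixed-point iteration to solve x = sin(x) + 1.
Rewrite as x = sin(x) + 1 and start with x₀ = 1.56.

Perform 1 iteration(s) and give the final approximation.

Equation: x = sin(x) + 1
Fixed-point form: x = sin(x) + 1
x₀ = 1.56

x_1 = g(1.560000) = 1.999942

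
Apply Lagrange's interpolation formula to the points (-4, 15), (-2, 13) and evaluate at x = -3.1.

Lagrange interpolation formula:
P(x) = Σ yᵢ × Lᵢ(x)
where Lᵢ(x) = Π_{j≠i} (x - xⱼ)/(xᵢ - xⱼ)

L_0(-3.1) = (-3.1 - (-2))/(-4 - (-2)) = 0.550000
L_1(-3.1) = (-3.1 - (-4))/(-2 - (-4)) = 0.450000

P(-3.1) = 15×L_0(-3.1) + 13×L_1(-3.1)
P(-3.1) = 14.100000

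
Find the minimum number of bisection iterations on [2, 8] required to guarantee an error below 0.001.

We need (b-a)/2^n ≤ 0.001
(8 - 2)/2^n ≤ 0.001
6/2^n ≤ 0.001
2^n ≥ 6000
n ≥ log₂(6000) = 12.55
n ≥ 13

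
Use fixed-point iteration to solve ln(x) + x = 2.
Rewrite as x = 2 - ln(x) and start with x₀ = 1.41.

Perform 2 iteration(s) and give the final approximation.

Equation: ln(x) + x = 2
Fixed-point form: x = 2 - ln(x)
x₀ = 1.41

x_1 = g(1.410000) = 1.656410
x_2 = g(1.656410) = 1.495347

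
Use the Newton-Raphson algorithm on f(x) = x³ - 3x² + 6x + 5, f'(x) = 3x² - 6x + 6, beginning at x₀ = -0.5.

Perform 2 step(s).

f(x) = x³ - 3x² + 6x + 5
f'(x) = 3x² - 6x + 6
x₀ = -0.5

Newton-Raphson formula: x_{n+1} = x_n - f(x_n)/f'(x_n)

Iteration 1:
  f(-0.500000) = 1.125000
  f'(-0.500000) = 9.750000
  x_1 = -0.500000 - 1.125000/9.750000 = -0.615385
Iteration 2:
  f(-0.615385) = -0.061447
  f'(-0.615385) = 10.828402
  x_2 = -0.615385 - (-0.061447)/10.828402 = -0.609710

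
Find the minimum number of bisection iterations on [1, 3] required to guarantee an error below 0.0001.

We need (b-a)/2^n ≤ 0.0001
(3 - 1)/2^n ≤ 0.0001
2/2^n ≤ 0.0001
2^n ≥ 20000
n ≥ log₂(20000) = 14.29
n ≥ 15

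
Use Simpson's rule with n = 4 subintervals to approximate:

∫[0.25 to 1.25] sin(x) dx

f(x) = sin(x)
a = 0.25, b = 1.25, n = 4
h = (b - a)/n = 0.250000

Simpson's rule: (h/3)[f(x₀) + 4f(x₁) + 2f(x₂) + ... + f(xₙ)]

x_0 = 0.2500, f(x_0) = 0.247404, coefficient = 1
x_1 = 0.5000, f(x_1) = 0.479426, coefficient = 4
x_2 = 0.7500, f(x_2) = 0.681639, coefficient = 2
x_3 = 1.0000, f(x_3) = 0.841471, coefficient = 4
x_4 = 1.2500, f(x_4) = 0.948985, coefficient = 1

I ≈ (0.250000/3) × 7.843252 = 0.653604
Exact value: 0.653590
Error: 0.000014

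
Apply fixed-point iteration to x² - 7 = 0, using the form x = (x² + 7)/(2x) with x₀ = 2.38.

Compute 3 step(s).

Equation: x² - 7 = 0
Fixed-point form: x = (x² + 7)/(2x)
x₀ = 2.38

x_1 = g(2.380000) = 2.660588
x_2 = g(2.660588) = 2.645793
x_3 = g(2.645793) = 2.645751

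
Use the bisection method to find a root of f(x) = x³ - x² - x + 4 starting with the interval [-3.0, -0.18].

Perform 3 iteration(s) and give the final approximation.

f(x) = x³ - x² - x + 4
Initial interval: [-3.0, -0.18]

Iteration 1:
  c_1 = (-3.000000 + (-0.180000))/2 = -1.590000
  f(c_1) = f(-1.590000) = -0.957779
  f(a) × f(c) ≥ 0, new interval: [-1.590000, -0.180000]
Iteration 2:
  c_2 = (-1.590000 + (-0.180000))/2 = -0.885000
  f(c_2) = f(-0.885000) = 3.408621
  f(a) × f(c) < 0, new interval: [-1.590000, -0.885000]
Iteration 3:
  c_3 = (-1.590000 + (-0.885000))/2 = -1.237500
  f(c_3) = f(-1.237500) = 1.810979
  f(a) × f(c) < 0, new interval: [-1.590000, -1.237500]

After 3 iteration(s), the approximation is c_3 = -1.237500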